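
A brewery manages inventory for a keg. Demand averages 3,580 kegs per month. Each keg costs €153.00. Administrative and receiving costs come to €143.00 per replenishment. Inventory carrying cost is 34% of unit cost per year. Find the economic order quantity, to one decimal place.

Annual demand D = 3,580 × 12 = 42,960.
Holding cost H = 0.34 × €153.00 = €52.0200 per unit per year.
EOQ = √(2DS / H) = √(2 × 42,960 × 143 / 52.02).
= √(12,286,560 / 52.02) = √236,189.158 ≈ 485.993.

Q* ≈ 486.0 kegs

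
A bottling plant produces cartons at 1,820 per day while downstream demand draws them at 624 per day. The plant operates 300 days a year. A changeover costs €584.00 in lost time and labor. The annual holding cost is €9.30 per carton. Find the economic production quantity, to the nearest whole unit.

Q* ≈ 5,981 cartons

Annual demand D = 624 × 300 = 187,200.
Production build-up factor (1 − d/p) = 1 − 624/1,820 = 0.6571.
Q* = √(2DS / (H(1 − d/p))) = √(2 × 187,200 × 584 / (9.3 × 0.6571)).
= √(218,649,600 / 6.1114) ≈ 5981.402.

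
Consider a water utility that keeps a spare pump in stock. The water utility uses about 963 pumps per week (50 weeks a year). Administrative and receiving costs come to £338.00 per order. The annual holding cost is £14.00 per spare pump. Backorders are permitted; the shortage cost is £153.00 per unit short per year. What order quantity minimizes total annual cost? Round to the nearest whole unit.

Q* ≈ 1,593 pumps

Annual demand D = 963 × 50 = 48,150.
With planned backorders, Q* = √(2DS/H) · √((H+B)/B).
√(2DS/H) = √(2 × 48,150 × 338 / 14) = 1524.781.
√((H+B)/B) = √((14+153)/153) = 1.0448.
Q* ≈ 1593.015.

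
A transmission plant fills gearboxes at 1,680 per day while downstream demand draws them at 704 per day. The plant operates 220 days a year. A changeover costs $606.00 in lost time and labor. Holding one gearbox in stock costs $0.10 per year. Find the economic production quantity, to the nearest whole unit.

Q* ≈ 56,843 gearboxes

Annual demand D = 704 × 220 = 154,880.
Production build-up factor (1 − d/p) = 1 − 704/1,680 = 0.5810.
Q* = √(2DS / (H(1 − d/p))) = √(2 × 154,880 × 606 / (0.1 × 0.5810)).
= √(187,714,560 / 0.0581) ≈ 56843.225.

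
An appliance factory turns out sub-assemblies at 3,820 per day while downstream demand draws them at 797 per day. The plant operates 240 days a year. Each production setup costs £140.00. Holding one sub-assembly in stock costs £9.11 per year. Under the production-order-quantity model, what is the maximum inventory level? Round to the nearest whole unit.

I_max ≈ 2,157 sub-assemblies

Annual demand D = 797 × 240 = 191,280.
Production build-up factor (1 − d/p) = 1 − 797/3,820 = 0.7914.
Q* = √(2DS / (H(1 − d/p))) = √(2 × 191,280 × 140 / (9.11 × 0.7914)).
= √(53,558,400 / 7.2093) ≈ 2725.632.
Maximum inventory = Q*(1 − d/p) = 2725.632 × 0.7914 ≈ 2156.960.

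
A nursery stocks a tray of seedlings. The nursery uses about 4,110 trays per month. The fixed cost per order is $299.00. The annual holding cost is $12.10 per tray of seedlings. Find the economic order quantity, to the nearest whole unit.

Q* ≈ 1,561 trays

Annual demand D = 4,110 × 12 = 49,320.
EOQ = √(2DS / H) = √(2 × 49,320 × 299 / 12.1).
= √(29,493,360 / 12.1) = √2,437,467.7686 ≈ 1561.239.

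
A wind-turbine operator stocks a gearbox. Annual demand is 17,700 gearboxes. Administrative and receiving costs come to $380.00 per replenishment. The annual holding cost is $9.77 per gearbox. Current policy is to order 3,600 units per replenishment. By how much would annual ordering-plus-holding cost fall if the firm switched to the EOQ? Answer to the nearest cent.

Extra cost ≈ $7,990.21 per year

EOQ = √(2DS/H) = √(2 × 17,700 × 380 / 9.77) ≈ 1173.40.
Cost at Q* = (D/Q*)S + (Q*/2)H = √(2DSH) ≈ $11,464.12.
Cost at Q = 3,600: (17,700/3,600)×380 + (3,600/2)×9.77 = $1,868.33 + $17,586.00 = $19,454.33.
Excess = $19,454.33 − $11,464.12 = $7,990.21.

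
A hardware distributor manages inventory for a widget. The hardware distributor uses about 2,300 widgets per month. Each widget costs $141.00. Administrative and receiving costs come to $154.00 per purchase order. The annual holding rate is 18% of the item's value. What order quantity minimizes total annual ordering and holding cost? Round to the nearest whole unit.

Annual demand D = 2,300 × 12 = 27,600.
Holding cost H = 0.18 × $141.00 = $25.3800 per unit per year.
EOQ = √(2DS / H) = √(2 × 27,600 × 154 / 25.38).
= √(8,500,800 / 25.38) = √334,940.8983 ≈ 578.741.

Q* ≈ 579 widgets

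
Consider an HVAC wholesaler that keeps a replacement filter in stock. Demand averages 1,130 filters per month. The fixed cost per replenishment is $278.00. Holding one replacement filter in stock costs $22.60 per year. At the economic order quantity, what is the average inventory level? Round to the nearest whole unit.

Average inventory ≈ 289 filters

Annual demand D = 1,130 × 12 = 13,560.
The optimal lot size = √(2DS/H) = √(2 × 13,560 × 278 / 22.6) ≈ 577.58.
Average inventory = Q*/2 ≈ 577.58 / 2 = 288.791.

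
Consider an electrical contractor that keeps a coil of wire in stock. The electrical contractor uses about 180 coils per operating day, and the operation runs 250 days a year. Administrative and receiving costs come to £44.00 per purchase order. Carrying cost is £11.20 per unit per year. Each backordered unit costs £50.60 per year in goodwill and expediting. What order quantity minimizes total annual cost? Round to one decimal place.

Q* ≈ 657.1 coils

Annual demand D = 180 × 250 = 45,000.
With planned backorders, Q* = √(2DS/H) · √((H+B)/B).
√(2DS/H) = √(2 × 45,000 × 44 / 11.2) = 594.619.
√((H+B)/B) = √((11.2+50.6)/50.6) = 1.1051.
Q* ≈ 657.139.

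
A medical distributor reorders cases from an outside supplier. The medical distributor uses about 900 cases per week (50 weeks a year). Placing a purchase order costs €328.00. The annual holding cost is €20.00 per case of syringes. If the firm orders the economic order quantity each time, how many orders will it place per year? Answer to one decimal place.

Annual demand D = 900 × 50 = 45,000.
EOQ = √(2DS/H) = √(2 × 45,000 × 328 / 20) ≈ 1214.91.
Orders per year = D / Q* = 45,000 / 1214.91 ≈ 37.040.

N ≈ 37.0 orders per year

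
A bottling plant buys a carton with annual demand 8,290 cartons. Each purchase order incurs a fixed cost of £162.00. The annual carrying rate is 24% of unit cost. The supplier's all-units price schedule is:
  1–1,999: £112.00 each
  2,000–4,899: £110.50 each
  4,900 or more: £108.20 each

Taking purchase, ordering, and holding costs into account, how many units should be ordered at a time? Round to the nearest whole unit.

Q* ≈ 316 cartons

Holding cost per unit per year at price C is H = 0.24·C.
For each price level, check whether its EOQ is feasible; otherwise the best quantity at that price is the breakpoint.
EOQ at £112.00 = 316.1 (feasible in tier 1): TC = 8,290×£112.00 + (8,290/316.1)×162 + (316.1/2)×0.24×£112.00 = £936,976.98.
EOQ at £110.50 = 318.2 < 2000, so use break Q=2000: TC = 8,290×£110.50 + (8,290/2000.0)×162 + (2000.0/2)×0.24×£110.50 = £943,236.49.
EOQ at £108.20 = 321.6 < 4900, so use break Q=4900: TC = 8,290×£108.20 + (8,290/4900.0)×162 + (4900.0/2)×0.24×£108.20 = £960,873.68.
Lowest total cost is £936,976.98 at Q = 316.1.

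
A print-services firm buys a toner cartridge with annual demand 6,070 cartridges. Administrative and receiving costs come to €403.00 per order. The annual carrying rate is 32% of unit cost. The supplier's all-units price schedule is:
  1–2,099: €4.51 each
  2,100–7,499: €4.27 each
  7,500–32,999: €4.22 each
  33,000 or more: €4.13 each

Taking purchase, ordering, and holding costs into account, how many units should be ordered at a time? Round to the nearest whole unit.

Holding cost per unit per year at price C is H = 0.32·C.
For each price level, check whether its EOQ is feasible; otherwise the best quantity at that price is the breakpoint.
EOQ at €4.51 = 1841.2 (feasible in tier 1): TC = 6,070×€4.51 + (6,070/1841.2)×403 + (1841.2/2)×0.32×€4.51 = €30,032.91.
EOQ at €4.27 = 1892.2 < 2100, so use break Q=2100: TC = 6,070×€4.27 + (6,070/2100.0)×403 + (2100.0/2)×0.32×€4.27 = €28,518.48.
EOQ at €4.22 = 1903.4 < 7500, so use break Q=7500: TC = 6,070×€4.22 + (6,070/7500.0)×403 + (7500.0/2)×0.32×€4.22 = €31,005.56.
EOQ at €4.13 = 1924.0 < 33000, so use break Q=33000: TC = 6,070×€4.13 + (6,070/33000.0)×403 + (33000.0/2)×0.32×€4.13 = €46,949.63.
Lowest total cost is €28,518.48 at Q = 2100.0.

Q* ≈ 2,100 cartridges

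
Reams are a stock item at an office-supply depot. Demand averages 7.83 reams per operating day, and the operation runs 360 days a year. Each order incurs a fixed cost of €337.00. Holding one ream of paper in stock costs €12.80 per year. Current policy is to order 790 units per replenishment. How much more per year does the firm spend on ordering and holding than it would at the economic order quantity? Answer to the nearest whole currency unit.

Annual demand D = 7.83 × 360 = 2,818.8.
EOQ = √(2DS/H) = √(2 × 2,818.8 × 337 / 12.8) ≈ 385.26.
Cost at Q* = (D/Q*)S + (Q*/2)H = √(2DSH) ≈ €4,931.36.
Cost at Q = 790: (2,818.8/790)×337 + (790/2)×12.8 = €1,202.45 + €5,056.00 = €6,258.45.
Excess = €6,258.45 − €4,931.36 = €1,327.09.

Extra cost ≈ €1,327 per year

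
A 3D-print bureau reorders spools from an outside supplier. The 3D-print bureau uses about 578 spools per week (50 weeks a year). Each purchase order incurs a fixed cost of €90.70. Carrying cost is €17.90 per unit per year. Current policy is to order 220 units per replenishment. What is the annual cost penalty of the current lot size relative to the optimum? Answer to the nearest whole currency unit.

Annual demand D = 578 × 50 = 28,900.
EOQ = √(2DS/H) = √(2 × 28,900 × 90.7 / 17.9) ≈ 541.18.
Cost at Q* = (D/Q*)S + (Q*/2)H = √(2DSH) ≈ €9,687.11.
Cost at Q = 220: (28,900/220)×90.7 + (220/2)×17.9 = €11,914.68 + €1,969.00 = €13,883.68.
Excess = €13,883.68 − €9,687.11 = €4,196.58.

Extra cost ≈ €4,197 per year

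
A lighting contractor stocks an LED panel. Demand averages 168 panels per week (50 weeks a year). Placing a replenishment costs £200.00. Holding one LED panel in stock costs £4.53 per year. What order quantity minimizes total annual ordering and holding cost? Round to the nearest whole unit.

Annual demand D = 168 × 50 = 8,400.
EOQ = √(2DS / H) = √(2 × 8,400 × 200 / 4.53).
= √(3,360,000 / 4.53) = √741,721.8543 ≈ 861.233.

Q* ≈ 861 panels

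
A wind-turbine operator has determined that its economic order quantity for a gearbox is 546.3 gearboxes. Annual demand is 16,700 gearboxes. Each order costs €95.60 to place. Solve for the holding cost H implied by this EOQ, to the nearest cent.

H ≈ €10.70

The basic EOQ model gives Q* = √(2DS/H); rearrange for the unknown.
From Q* = √(2DS/H): H = 2DS / Q*² = 2 × 16,700 × 95.6 / 546.3² = 10.6990.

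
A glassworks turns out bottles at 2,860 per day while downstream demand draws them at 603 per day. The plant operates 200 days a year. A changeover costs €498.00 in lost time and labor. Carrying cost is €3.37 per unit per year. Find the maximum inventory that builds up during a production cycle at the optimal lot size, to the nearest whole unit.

I_max ≈ 5,304 bottles

Annual demand D = 603 × 200 = 120,600.
Production build-up factor (1 − d/p) = 1 − 603/2,860 = 0.7892.
Q* = √(2DS / (H(1 − d/p))) = √(2 × 120,600 × 498 / (3.37 × 0.7892)).
= √(120,117,600 / 2.6595) ≈ 6720.562.
Maximum inventory = Q*(1 − d/p) = 6720.562 × 0.7892 ≈ 5303.605.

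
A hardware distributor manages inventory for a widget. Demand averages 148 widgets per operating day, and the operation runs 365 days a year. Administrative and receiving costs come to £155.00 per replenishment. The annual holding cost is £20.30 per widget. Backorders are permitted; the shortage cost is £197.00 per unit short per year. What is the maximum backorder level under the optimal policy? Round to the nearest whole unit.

S* ≈ 89 widgets

Annual demand D = 148 × 365 = 54,020.
With planned backorders, Q* = √(2DS/H) · √((H+B)/B).
√(2DS/H) = √(2 × 54,020 × 155 / 20.3) = 908.260.
√((H+B)/B) = √((20.3+197)/197) = 1.0503.
Q* ≈ 953.909.
S* = Q* · H/(H+B) = 953.909 × 20.3/217.3 ≈ 89.113.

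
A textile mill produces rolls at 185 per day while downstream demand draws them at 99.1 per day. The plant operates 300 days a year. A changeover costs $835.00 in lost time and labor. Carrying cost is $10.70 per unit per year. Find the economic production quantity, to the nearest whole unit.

Q* ≈ 3,161 rolls

Annual demand D = 99.1 × 300 = 29,730.
Production build-up factor (1 − d/p) = 1 − 99.1/185 = 0.4643.
Q* = √(2DS / (H(1 − d/p))) = √(2 × 29,730 × 835 / (10.7 × 0.4643)).
= √(49,649,100 / 4.9683) ≈ 3161.208.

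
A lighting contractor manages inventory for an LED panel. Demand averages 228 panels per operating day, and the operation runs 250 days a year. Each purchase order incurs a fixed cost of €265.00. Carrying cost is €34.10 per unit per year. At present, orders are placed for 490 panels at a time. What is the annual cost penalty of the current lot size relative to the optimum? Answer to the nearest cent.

Extra cost ≈ €7,084.91 per year

Annual demand D = 228 × 250 = 57,000.
EOQ = √(2DS/H) = √(2 × 57,000 × 265 / 34.1) ≈ 941.24.
Cost at Q* = (D/Q*)S + (Q*/2)H = √(2DSH) ≈ €32,096.12.
Cost at Q = 490: (57,000/490)×265 + (490/2)×34.1 = €30,826.53 + €8,354.50 = €39,181.03.
Excess = €39,181.03 − €32,096.12 = €7,084.91.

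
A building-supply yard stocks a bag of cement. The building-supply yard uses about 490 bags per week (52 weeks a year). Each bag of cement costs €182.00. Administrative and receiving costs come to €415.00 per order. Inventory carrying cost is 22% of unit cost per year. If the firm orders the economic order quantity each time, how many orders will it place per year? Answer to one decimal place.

Annual demand D = 490 × 52 = 25,480.
Holding cost H = 0.22 × €182.00 = €40.0400 per unit per year.
The optimal lot size = √(2DS/H) = √(2 × 25,480 × 415 / 40.04) ≈ 726.76.
Orders per year = D / Q* = 25,480 / 726.76 ≈ 35.060.

N ≈ 35.1 orders per year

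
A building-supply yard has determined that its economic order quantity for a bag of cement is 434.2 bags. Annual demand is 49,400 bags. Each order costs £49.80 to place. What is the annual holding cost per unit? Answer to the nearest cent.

The basic EOQ model gives Q* = √(2DS/H); rearrange for the unknown.
From Q* = √(2DS/H): H = 2DS / Q*² = 2 × 49,400 × 49.8 / 434.2² = 26.0980.

H ≈ £26.10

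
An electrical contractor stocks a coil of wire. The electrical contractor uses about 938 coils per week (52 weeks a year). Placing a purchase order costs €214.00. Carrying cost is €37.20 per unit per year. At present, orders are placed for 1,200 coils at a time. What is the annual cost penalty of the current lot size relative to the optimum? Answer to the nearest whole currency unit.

Annual demand D = 938 × 52 = 48,776.
EOQ = √(2DS/H) = √(2 × 48,776 × 214 / 37.2) ≈ 749.12.
Cost at Q* = (D/Q*)S + (Q*/2)H = √(2DSH) ≈ €27,867.40.
Cost at Q = 1,200: (48,776/1,200)×214 + (1,200/2)×37.2 = €8,698.39 + €22,320.00 = €31,018.39.
Excess = €31,018.39 − €27,867.40 = €3,150.99.

Extra cost ≈ €3,151 per year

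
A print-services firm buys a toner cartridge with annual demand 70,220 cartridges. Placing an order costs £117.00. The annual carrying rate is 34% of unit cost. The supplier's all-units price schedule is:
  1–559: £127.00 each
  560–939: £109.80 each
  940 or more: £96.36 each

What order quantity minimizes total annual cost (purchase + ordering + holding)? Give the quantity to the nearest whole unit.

Q* ≈ 940 cartridges

Holding cost per unit per year at price C is H = 0.34·C.
Evaluate total cost at each tier's feasible EOQ or, if the EOQ is below the tier, at the tier's minimum quantity.
Tier 1 (£127.00): EOQ = 616.9 exceeds tier's upper bound 559, so this tier is dominated.
EOQ at £109.80 = 663.4 (feasible in tier 2): TC = 70,220×£109.80 + (70,220/663.4)×117 + (663.4/2)×0.34×£109.80 = £7,734,923.32.
EOQ at £96.36 = 708.2 < 940, so use break Q=940: TC = 70,220×£96.36 + (70,220/940.0)×117 + (940.0/2)×0.34×£96.36 = £6,790,537.68.
Lowest total cost is £6,790,537.68 at Q = 940.0.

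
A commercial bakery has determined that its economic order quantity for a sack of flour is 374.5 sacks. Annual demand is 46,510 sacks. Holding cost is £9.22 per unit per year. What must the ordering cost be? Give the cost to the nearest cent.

S ≈ £13.90

The basic EOQ model gives Q* = √(2DS/H); rearrange for the unknown.
From Q* = √(2DS/H): S = Q*²H / (2D) = 374.5² × 9.22 / (2 × 46,510) = 13.9014.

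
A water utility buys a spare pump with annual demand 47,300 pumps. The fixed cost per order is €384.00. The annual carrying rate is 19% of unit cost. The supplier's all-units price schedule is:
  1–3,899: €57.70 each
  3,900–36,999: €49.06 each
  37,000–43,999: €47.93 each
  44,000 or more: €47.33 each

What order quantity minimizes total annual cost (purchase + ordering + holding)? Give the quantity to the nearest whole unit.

Q* ≈ 3,900 pumps

Holding cost per unit per year at price C is H = 0.19·C.
Evaluate total cost at each tier's feasible EOQ or, if the EOQ is below the tier, at the tier's minimum quantity.
EOQ at €57.70 = 1820.3 (feasible in tier 1): TC = 47,300×€57.70 + (47,300/1820.3)×384 + (1820.3/2)×0.19×€57.70 = €2,749,166.11.
EOQ at €49.06 = 1974.1 < 3900, so use break Q=3900: TC = 47,300×€49.06 + (47,300/3900.0)×384 + (3900.0/2)×0.19×€49.06 = €2,343,371.96.
EOQ at €47.93 = 1997.2 < 37000, so use break Q=37000: TC = 47,300×€47.93 + (47,300/37000.0)×384 + (37000.0/2)×0.19×€47.93 = €2,436,053.85.
EOQ at €47.33 = 2009.9 < 44000, so use break Q=44000: TC = 47,300×€47.33 + (47,300/44000.0)×384 + (44000.0/2)×0.19×€47.33 = €2,436,961.20.
Lowest total cost is €2,343,371.96 at Q = 3900.0.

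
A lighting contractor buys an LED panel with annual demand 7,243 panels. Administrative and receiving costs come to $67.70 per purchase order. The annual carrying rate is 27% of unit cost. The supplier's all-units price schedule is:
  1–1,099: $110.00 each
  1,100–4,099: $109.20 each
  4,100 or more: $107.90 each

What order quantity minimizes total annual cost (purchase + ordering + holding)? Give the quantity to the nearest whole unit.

Holding cost per unit per year at price C is H = 0.27·C.
Candidates are each tier's EOQ (if it falls in that tier) and each price-break quantity.
EOQ at $110.00 = 181.7 (feasible in tier 1): TC = 7,243×$110.00 + (7,243/181.7)×67.7 + (181.7/2)×0.27×$110.00 = $802,126.93.
EOQ at $109.20 = 182.4 < 1100, so use break Q=1100: TC = 7,243×$109.20 + (7,243/1100.0)×67.7 + (1100.0/2)×0.27×$109.20 = $807,597.57.
EOQ at $107.90 = 183.5 < 4100, so use break Q=4100: TC = 7,243×$107.90 + (7,243/4100.0)×67.7 + (4100.0/2)×0.27×$107.90 = $841,361.95.
Lowest total cost is $802,126.93 at Q = 181.7.

Q* ≈ 182 panels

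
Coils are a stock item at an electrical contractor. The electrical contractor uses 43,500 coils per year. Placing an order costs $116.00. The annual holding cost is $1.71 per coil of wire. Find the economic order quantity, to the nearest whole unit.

Q* ≈ 2,429 coils

EOQ = √(2DS / H) = √(2 × 43,500 × 116 / 1.71).
= √(10,092,000 / 1.71) = √5,901,754.386 ≈ 2429.353.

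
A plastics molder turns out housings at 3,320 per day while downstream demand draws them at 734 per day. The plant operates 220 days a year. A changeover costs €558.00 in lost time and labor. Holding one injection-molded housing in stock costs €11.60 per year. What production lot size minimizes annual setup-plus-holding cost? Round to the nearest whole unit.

Q* ≈ 4,466 housings

Annual demand D = 734 × 220 = 161,480.
Production build-up factor (1 − d/p) = 1 − 734/3,320 = 0.7789.
Q* = √(2DS / (H(1 − d/p))) = √(2 × 161,480 × 558 / (11.6 × 0.7789)).
= √(180,211,680 / 9.0354) ≈ 4465.985.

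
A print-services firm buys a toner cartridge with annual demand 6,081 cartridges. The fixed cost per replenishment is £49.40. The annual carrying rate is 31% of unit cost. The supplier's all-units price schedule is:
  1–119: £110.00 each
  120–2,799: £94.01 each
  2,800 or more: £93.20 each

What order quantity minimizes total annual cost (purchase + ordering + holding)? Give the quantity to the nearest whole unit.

Holding cost per unit per year at price C is H = 0.31·C.
For each price level, check whether its EOQ is feasible; otherwise the best quantity at that price is the breakpoint.
Tier 1 (£110.00): EOQ = 132.7 exceeds tier's upper bound 119, so this tier is dominated.
EOQ at £94.01 = 143.6 (feasible in tier 2): TC = 6,081×£94.01 + (6,081/143.6)×49.4 + (143.6/2)×0.31×£94.01 = £575,859.22.
EOQ at £93.20 = 144.2 < 2800, so use break Q=2800: TC = 6,081×£93.20 + (6,081/2800.0)×49.4 + (2800.0/2)×0.31×£93.20 = £607,305.29.
Lowest total cost is £575,859.22 at Q = 143.6.

Q* ≈ 144 cartridges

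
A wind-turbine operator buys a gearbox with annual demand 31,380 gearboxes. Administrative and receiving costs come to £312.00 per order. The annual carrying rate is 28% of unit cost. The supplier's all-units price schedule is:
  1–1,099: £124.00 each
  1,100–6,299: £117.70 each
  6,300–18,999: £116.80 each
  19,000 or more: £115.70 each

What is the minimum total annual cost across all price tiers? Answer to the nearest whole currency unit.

Holding cost per unit per year at price C is H = 0.28·C.
For each price level, check whether its EOQ is feasible; otherwise the best quantity at that price is the breakpoint.
EOQ at £124.00 = 751.0 (feasible in tier 1): TC = 31,380×£124.00 + (31,380/751.0)×312 + (751.0/2)×0.28×£124.00 = £3,917,194.06.
EOQ at £117.70 = 770.8 < 1100, so use break Q=1100: TC = 31,380×£117.70 + (31,380/1100.0)×312 + (1100.0/2)×0.28×£117.70 = £3,720,452.31.
EOQ at £116.80 = 773.8 < 6300, so use break Q=6300: TC = 31,380×£116.80 + (31,380/6300.0)×312 + (6300.0/2)×0.28×£116.80 = £3,769,755.66.
EOQ at £115.70 = 777.5 < 19000, so use break Q=19000: TC = 31,380×£115.70 + (31,380/19000.0)×312 + (19000.0/2)×0.28×£115.70 = £3,938,943.29.
Lowest total cost among the candidates is at Q = 1100.0.

TC* ≈ £3,720,452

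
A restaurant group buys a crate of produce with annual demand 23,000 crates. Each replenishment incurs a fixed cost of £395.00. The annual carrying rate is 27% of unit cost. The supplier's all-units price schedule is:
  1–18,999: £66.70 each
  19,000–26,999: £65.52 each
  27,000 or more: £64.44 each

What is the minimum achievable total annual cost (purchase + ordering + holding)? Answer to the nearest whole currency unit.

TC* ≈ £1,552,189

Holding cost per unit per year at price C is H = 0.27·C.
For each price level, check whether its EOQ is feasible; otherwise the best quantity at that price is the breakpoint.
EOQ at £66.70 = 1004.5 (feasible in tier 1): TC = 23,000×£66.70 + (23,000/1004.5)×395 + (1004.5/2)×0.27×£66.70 = £1,552,189.32.
EOQ at £65.52 = 1013.5 < 19000, so use break Q=19000: TC = 23,000×£65.52 + (23,000/19000.0)×395 + (19000.0/2)×0.27×£65.52 = £1,675,496.96.
EOQ at £64.44 = 1021.9 < 27000, so use break Q=27000: TC = 23,000×£64.44 + (23,000/27000.0)×395 + (27000.0/2)×0.27×£64.44 = £1,717,340.28.
Lowest total cost among the candidates is at Q = 1004.5.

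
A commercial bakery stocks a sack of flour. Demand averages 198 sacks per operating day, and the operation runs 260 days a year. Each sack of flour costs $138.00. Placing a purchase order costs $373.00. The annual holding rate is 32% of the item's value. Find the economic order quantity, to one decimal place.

Annual demand D = 198 × 260 = 51,480.
Holding cost H = 0.32 × $138.00 = $44.1600 per unit per year.
EOQ = √(2DS / H) = √(2 × 51,480 × 373 / 44.16).
= √(38,404,080 / 44.16) = √869,657.6087 ≈ 932.554.

Q* ≈ 932.6 sacks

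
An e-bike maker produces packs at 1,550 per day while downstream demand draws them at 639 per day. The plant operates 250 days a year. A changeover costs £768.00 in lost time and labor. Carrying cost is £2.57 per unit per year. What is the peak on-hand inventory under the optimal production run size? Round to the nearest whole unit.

Annual demand D = 639 × 250 = 159,750.
Production build-up factor (1 − d/p) = 1 − 639/1,550 = 0.5877.
Q* = √(2DS / (H(1 − d/p))) = √(2 × 159,750 × 768 / (2.57 × 0.5877)).
= √(245,376,000 / 1.5105) ≈ 12745.478.
Maximum inventory = Q*(1 − d/p) = 12745.478 × 0.5877 ≈ 7491.052.

I_max ≈ 7,491 packs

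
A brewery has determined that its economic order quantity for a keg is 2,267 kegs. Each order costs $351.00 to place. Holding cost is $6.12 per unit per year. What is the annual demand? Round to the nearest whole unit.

Squaring Q* = √(2DS/H) gives Q*² = 2DS/H.
From Q* = √(2DS/H): D = Q*²H / (2S) = 2,267² × 6.12 / (2 × 351) = 44804.058.

D ≈ 44,804 kegs per year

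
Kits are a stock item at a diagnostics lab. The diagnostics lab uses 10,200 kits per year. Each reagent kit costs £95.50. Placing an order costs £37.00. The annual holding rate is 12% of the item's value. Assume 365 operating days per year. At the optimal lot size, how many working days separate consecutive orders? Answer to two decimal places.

Holding cost H = 0.12 × £95.50 = £11.4600 per unit per year.
The optimal lot size = √(2DS/H) = √(2 × 10,200 × 37 / 11.46) ≈ 256.64.
Cycle time = Q*/D × 365 = 256.64 / 10,200 × 365 ≈ 9.184 days.

T ≈ 9.18 days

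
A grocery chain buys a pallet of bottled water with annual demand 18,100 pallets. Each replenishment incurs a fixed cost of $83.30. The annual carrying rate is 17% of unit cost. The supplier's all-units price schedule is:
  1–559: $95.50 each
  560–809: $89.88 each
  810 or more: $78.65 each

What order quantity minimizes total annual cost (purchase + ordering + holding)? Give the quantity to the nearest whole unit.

Q* ≈ 810 pallets

Holding cost per unit per year at price C is H = 0.17·C.
For each price level, check whether its EOQ is feasible; otherwise the best quantity at that price is the breakpoint.
EOQ at $95.50 = 431.0 (feasible in tier 1): TC = 18,100×$95.50 + (18,100/431.0)×83.3 + (431.0/2)×0.17×$95.50 = $1,735,546.86.
EOQ at $89.88 = 444.2 < 560, so use break Q=560: TC = 18,100×$89.88 + (18,100/560.0)×83.3 + (560.0/2)×0.17×$89.88 = $1,633,798.66.
EOQ at $78.65 = 474.9 < 810, so use break Q=810: TC = 18,100×$78.65 + (18,100/810.0)×83.3 + (810.0/2)×0.17×$78.65 = $1,430,841.45.
Lowest total cost is $1,430,841.45 at Q = 810.0.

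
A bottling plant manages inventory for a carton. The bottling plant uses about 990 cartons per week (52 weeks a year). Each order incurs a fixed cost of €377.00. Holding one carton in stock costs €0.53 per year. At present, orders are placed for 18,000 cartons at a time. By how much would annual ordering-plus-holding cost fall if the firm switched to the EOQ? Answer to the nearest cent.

Extra cost ≈ €1,312.54 per year

Annual demand D = 990 × 52 = 51,480.
EOQ = √(2DS/H) = √(2 × 51,480 × 377 / 0.53) ≈ 8557.90.
Cost at Q* = (D/Q*)S + (Q*/2)H = √(2DSH) ≈ €4,535.68.
Cost at Q = 18,000: (51,480/18,000)×377 + (18,000/2)×0.53 = €1,078.22 + €4,770.00 = €5,848.22.
Excess = €5,848.22 − €4,535.68 = €1,312.54.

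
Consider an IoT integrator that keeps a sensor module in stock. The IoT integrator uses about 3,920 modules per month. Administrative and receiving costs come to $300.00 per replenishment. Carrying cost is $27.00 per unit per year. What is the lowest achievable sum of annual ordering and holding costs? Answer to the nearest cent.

TC* ≈ $27,605.22

Annual demand D = 3,920 × 12 = 47,040.
Q* = √(2DS/H) = √(2 × 47,040 × 300 / 27) ≈ 1022.42.
At Q*, ordering cost (D/Q*)S equals holding cost (Q*/2)H, each = √(DSH/2).
Minimum total = √(2DSH) = √(2 × 47,040 × 300 × 27) ≈ 27605.217.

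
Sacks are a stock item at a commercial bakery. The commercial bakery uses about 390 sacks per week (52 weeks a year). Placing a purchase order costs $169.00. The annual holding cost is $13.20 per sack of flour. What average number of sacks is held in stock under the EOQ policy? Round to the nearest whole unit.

Annual demand D = 390 × 52 = 20,280.
EOQ = √(2DS/H) = √(2 × 20,280 × 169 / 13.2) ≈ 720.62.
Average inventory = Q*/2 ≈ 720.62 / 2 = 360.309.

Average inventory ≈ 360 sacks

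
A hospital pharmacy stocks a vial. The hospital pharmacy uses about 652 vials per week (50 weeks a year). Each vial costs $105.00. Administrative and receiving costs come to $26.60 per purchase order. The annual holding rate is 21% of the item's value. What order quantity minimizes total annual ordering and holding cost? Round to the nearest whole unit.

Q* ≈ 280 vials

Annual demand D = 652 × 50 = 32,600.
Holding cost H = 0.21 × $105.00 = $22.0500 per unit per year.
EOQ = √(2DS / H) = √(2 × 32,600 × 26.6 / 22.05).
= √(1,734,320 / 22.05) = √78,653.9683 ≈ 280.453.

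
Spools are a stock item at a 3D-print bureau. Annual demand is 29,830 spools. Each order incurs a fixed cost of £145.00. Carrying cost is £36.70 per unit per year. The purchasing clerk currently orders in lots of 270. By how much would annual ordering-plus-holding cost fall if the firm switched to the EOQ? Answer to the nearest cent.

EOQ = √(2DS/H) = √(2 × 29,830 × 145 / 36.7) ≈ 485.50.
Cost at Q* = (D/Q*)S + (Q*/2)H = √(2DSH) ≈ £17,817.99.
Cost at Q = 270: (29,830/270)×145 + (270/2)×36.7 = £16,019.81 + £4,954.50 = £20,974.31.
Excess = £20,974.31 − £17,817.99 = £3,156.33.

Extra cost ≈ £3,156.33 per year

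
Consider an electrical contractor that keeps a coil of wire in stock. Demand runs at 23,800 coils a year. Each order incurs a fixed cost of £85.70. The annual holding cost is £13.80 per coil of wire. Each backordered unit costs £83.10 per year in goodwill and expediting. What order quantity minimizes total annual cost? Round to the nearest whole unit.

Q* ≈ 587 coils

With planned backorders, Q* = √(2DS/H) · √((H+B)/B).
√(2DS/H) = √(2 × 23,800 × 85.7 / 13.8) = 543.694.
√((H+B)/B) = √((13.8+83.1)/83.1) = 1.0798.
Q* ≈ 587.105.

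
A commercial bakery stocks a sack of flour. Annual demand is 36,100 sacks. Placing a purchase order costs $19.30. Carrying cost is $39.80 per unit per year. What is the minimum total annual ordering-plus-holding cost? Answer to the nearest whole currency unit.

TC* ≈ $7,447

EOQ = √(2DS/H) = √(2 × 36,100 × 19.3 / 39.8) ≈ 187.11.
At the optimum the two cost components are equal, so total cost = 2·(Q*/2)H = Q*·H.
Minimum total = √(2DSH) = √(2 × 36,100 × 19.3 × 39.8) ≈ 7447.127.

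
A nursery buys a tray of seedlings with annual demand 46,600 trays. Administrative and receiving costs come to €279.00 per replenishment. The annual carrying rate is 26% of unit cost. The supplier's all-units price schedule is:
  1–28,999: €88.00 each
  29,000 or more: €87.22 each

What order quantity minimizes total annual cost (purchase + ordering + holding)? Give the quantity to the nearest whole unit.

Q* ≈ 1,066 trays

Holding cost per unit per year at price C is H = 0.26·C.
For each price level, check whether its EOQ is feasible; otherwise the best quantity at that price is the breakpoint.
EOQ at €88.00 = 1066.1 (feasible in tier 1): TC = 46,600×€88.00 + (46,600/1066.1)×279 + (1066.1/2)×0.26×€88.00 = €4,125,191.48.
EOQ at €87.22 = 1070.8 < 29000, so use break Q=29000: TC = 46,600×€87.22 + (46,600/29000.0)×279 + (29000.0/2)×0.26×€87.22 = €4,393,719.72.
Lowest total cost is €4,125,191.48 at Q = 1066.1.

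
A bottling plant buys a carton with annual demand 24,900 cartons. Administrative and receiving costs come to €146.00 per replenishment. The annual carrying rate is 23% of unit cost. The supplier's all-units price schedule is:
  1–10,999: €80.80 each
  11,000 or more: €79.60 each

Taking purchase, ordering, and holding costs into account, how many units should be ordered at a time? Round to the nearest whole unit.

Q* ≈ 625 cartons

Holding cost per unit per year at price C is H = 0.23·C.
Evaluate total cost at each tier's feasible EOQ or, if the EOQ is below the tier, at the tier's minimum quantity.
EOQ at €80.80 = 625.5 (feasible in tier 1): TC = 24,900×€80.80 + (24,900/625.5)×146 + (625.5/2)×0.23×€80.80 = €2,023,544.14.
EOQ at €79.60 = 630.2 < 11000, so use break Q=11000: TC = 24,900×€79.60 + (24,900/11000.0)×146 + (11000.0/2)×0.23×€79.60 = €2,083,064.49.
Lowest total cost is €2,023,544.14 at Q = 625.5.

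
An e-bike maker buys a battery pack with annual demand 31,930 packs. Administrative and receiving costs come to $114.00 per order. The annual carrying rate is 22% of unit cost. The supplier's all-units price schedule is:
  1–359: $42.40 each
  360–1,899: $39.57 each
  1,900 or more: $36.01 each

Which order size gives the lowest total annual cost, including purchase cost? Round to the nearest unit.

Q* ≈ 1,900 packs

Holding cost per unit per year at price C is H = 0.22·C.
For each price level, check whether its EOQ is feasible; otherwise the best quantity at that price is the breakpoint.
Tier 1 ($42.40): EOQ = 883.4 exceeds tier's upper bound 359, so this tier is dominated.
EOQ at $39.57 = 914.5 (feasible in tier 2): TC = 31,930×$39.57 + (31,930/914.5)×114 + (914.5/2)×0.22×$39.57 = $1,271,430.98.
EOQ at $36.01 = 958.6 < 1900, so use break Q=1900: TC = 31,930×$36.01 + (31,930/1900.0)×114 + (1900.0/2)×0.22×$36.01 = $1,159,241.19.
Lowest total cost is $1,159,241.19 at Q = 1900.0.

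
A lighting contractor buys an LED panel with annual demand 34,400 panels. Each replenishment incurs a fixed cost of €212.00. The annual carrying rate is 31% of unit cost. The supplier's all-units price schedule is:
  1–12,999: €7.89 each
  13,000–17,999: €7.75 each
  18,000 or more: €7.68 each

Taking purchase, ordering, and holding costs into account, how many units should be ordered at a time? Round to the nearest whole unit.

Q* ≈ 2,442 panels

Holding cost per unit per year at price C is H = 0.31·C.
For each price level, check whether its EOQ is feasible; otherwise the best quantity at that price is the breakpoint.
EOQ at €7.89 = 2442.0 (feasible in tier 1): TC = 34,400×€7.89 + (34,400/2442.0)×212 + (2442.0/2)×0.31×€7.89 = €277,388.85.
EOQ at €7.75 = 2463.9 < 13000, so use break Q=13000: TC = 34,400×€7.75 + (34,400/13000.0)×212 + (13000.0/2)×0.31×€7.75 = €282,777.23.
EOQ at €7.68 = 2475.1 < 18000, so use break Q=18000: TC = 34,400×€7.68 + (34,400/18000.0)×212 + (18000.0/2)×0.31×€7.68 = €286,024.36.
Lowest total cost is €277,388.85 at Q = 2442.0.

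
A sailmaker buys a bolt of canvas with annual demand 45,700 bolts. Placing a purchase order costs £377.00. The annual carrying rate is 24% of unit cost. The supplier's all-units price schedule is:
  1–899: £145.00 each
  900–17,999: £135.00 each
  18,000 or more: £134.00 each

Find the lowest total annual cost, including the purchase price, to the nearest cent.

Holding cost per unit per year at price C is H = 0.24·C.
Evaluate total cost at each tier's feasible EOQ or, if the EOQ is below the tier, at the tier's minimum quantity.
Tier 1 (£145.00): EOQ = 995.1 exceeds tier's upper bound 899, so this tier is dominated.
EOQ at £135.00 = 1031.3 (feasible in tier 2): TC = 45,700×£135.00 + (45,700/1031.3)×377 + (1031.3/2)×0.24×£135.00 = £6,202,913.06.
EOQ at £134.00 = 1035.1 < 18000, so use break Q=18000: TC = 45,700×£134.00 + (45,700/18000.0)×377 + (18000.0/2)×0.24×£134.00 = £6,414,197.16.
Lowest total cost among the candidates is at Q = 1031.3.

TC* ≈ £6,202,913.06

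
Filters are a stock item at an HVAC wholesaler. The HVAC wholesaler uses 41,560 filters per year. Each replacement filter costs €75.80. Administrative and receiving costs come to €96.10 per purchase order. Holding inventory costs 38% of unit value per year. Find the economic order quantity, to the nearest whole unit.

Q* ≈ 527 filters

Holding cost H = 0.38 × €75.80 = €28.8040 per unit per year.
EOQ = √(2DS / H) = √(2 × 41,560 × 96.1 / 28.804).
= √(7,987,832 / 28.804) = √277,316.7616 ≈ 526.609.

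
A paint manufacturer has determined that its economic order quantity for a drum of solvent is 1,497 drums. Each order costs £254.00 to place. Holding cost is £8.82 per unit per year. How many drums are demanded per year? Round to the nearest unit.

D ≈ 38,909 drums per year

The basic EOQ model gives Q* = √(2DS/H); rearrange for the unknown.
From Q* = √(2DS/H): D = Q*²H / (2S) = 1,497² × 8.82 / (2 × 254) = 38908.857.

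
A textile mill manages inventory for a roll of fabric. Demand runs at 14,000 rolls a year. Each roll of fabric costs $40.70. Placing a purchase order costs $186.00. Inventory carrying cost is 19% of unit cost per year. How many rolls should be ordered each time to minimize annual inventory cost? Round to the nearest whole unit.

Q* ≈ 821 rolls

Holding cost H = 0.19 × $40.70 = $7.7330 per unit per year.
EOQ = √(2DS / H) = √(2 × 14,000 × 186 / 7.733).
= √(5,208,000 / 7.733) = √673,477.3051 ≈ 820.657.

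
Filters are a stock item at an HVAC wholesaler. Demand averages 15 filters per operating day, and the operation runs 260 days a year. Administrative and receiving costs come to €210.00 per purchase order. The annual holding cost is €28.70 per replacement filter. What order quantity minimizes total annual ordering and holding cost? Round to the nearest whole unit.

Q* ≈ 239 filters

Annual demand D = 15 × 260 = 3,900.
EOQ = √(2DS / H) = √(2 × 3,900 × 210 / 28.7).
= √(1,638,000 / 28.7) = √57,073.1707 ≈ 238.900.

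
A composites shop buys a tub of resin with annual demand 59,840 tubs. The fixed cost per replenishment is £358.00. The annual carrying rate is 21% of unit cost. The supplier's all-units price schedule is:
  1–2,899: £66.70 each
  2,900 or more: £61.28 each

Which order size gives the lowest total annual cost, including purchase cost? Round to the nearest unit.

Q* ≈ 2,900 tubs

Holding cost per unit per year at price C is H = 0.21·C.
For each price level, check whether its EOQ is feasible; otherwise the best quantity at that price is the breakpoint.
EOQ at £66.70 = 1749.0 (feasible in tier 1): TC = 59,840×£66.70 + (59,840/1749.0)×358 + (1749.0/2)×0.21×£66.70 = £4,015,825.67.
EOQ at £61.28 = 1824.7 < 2900, so use break Q=2900: TC = 59,840×£61.28 + (59,840/2900.0)×358 + (2900.0/2)×0.21×£61.28 = £3,693,042.10.
Lowest total cost is £3,693,042.10 at Q = 2900.0.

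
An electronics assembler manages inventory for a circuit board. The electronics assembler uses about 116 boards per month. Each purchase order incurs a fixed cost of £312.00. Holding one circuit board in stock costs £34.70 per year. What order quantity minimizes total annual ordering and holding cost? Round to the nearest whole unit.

Q* ≈ 158 boards

Annual demand D = 116 × 12 = 1,392.
EOQ = √(2DS / H) = √(2 × 1,392 × 312 / 34.7).
= √(868,608 / 34.7) = √25,031.9308 ≈ 158.215.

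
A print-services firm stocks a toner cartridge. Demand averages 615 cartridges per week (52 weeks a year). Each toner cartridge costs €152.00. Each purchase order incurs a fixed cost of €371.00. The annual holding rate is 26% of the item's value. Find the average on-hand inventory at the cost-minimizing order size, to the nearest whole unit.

Annual demand D = 615 × 52 = 31,980.
Holding cost H = 0.26 × €152.00 = €39.5200 per unit per year.
The optimal lot size = √(2DS/H) = √(2 × 31,980 × 371 / 39.52) ≈ 774.88.
Average inventory = Q*/2 ≈ 774.88 / 2 = 387.438.

Average inventory ≈ 387 cartridges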